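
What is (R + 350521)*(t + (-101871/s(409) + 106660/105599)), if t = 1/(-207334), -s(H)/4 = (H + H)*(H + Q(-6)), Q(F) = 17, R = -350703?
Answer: -38563780975275311/195626924668792 ≈ -197.13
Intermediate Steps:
s(H) = -8*H*(17 + H) (s(H) = -4*(H + H)*(H + 17) = -4*2*H*(17 + H) = -8*H*(17 + H))
t = -1/207334 ≈ -4.8231e-6
(R + 350521)*(t + (-101871/s(409) + 106660/105599)) = (-350703 + 350521)*(-1/207334 + (-101871*(-1/(3272*(17 + 409))) + 106660/105599)) = -182*(-1/207334 + (-101871/((-8*409*426)) + 106660*(1/105599))) = -182*(-1/207334 + (-101871/(-1393872) + 106660/105599)) = -182*(-1/207334 + (-101871*(-1/1393872) + 106660/105599)) = -182*(-1/207334 + (33957/464624 + 106660/105599)) = -182*(-1/207334 + 53142621083/49063829776) = -182*5509111567896473/5086300041388592 = -38563780975275311/195626924668792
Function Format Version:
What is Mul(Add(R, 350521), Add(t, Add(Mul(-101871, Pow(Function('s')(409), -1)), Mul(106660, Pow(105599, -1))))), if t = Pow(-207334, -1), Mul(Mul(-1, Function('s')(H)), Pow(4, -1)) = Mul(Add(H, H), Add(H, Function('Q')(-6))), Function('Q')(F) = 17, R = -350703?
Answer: Rational(-38563780975275311, 195626924668792) ≈ -197.13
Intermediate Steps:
Function('s')(H) = Mul(-8, H, Add(17, H)) (Function('s')(H) = Mul(-4, Mul(Add(H, H), Add(H, 17))) = Mul(-4, Mul(Mul(2, H), Add(17, H))) = Mul(-4, Mul(2, H, Add(17, H))) = Mul(-8, H, Add(17, H)))
t = Rational(-1, 207334) ≈ -4.8231e-6
Mul(Add(R, 350521), Add(t, Add(Mul(-101871, Pow(Function('s')(409), -1)), Mul(106660, Pow(105599, -1))))) = Mul(Add(-350703, 350521), Add(Rational(-1, 207334), Add(Mul(-101871, Pow(Mul(-8, 409, Add(17, 409)), -1)), Mul(106660, Pow(105599, -1))))) = Mul(-182, Add(Rational(-1, 207334), Add(Mul(-101871, Pow(Mul(-8, 409, 426), -1)), Mul(106660, Rational(1, 105599))))) = Mul(-182, Add(Rational(-1, 207334), Add(Mul(-101871, Pow(-1393872, -1)), Rational(106660, 105599)))) = Mul(-182, Add(Rational(-1, 207334), Add(Mul(-101871, Rational(-1, 1393872)), Rational(106660, 105599)))) = Mul(-182, Add(Rational(-1, 207334), Add(Rational(33957, 464624), Rational(106660, 105599)))) = Mul(-182, Add(Rational(-1, 207334), Rational(53142621083, 49063829776))) = Mul(-182, Rational(5509111567896473, 5086300041388592)) = Rational(-38563780975275311, 195626924668792)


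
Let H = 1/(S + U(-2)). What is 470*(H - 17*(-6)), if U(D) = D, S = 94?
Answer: 2205475/46 ≈ 47945.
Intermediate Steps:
H = 1/92 (H = 1/(94 - 2) = 1/92 ≈ 0.010870)
470*(H - 17*(-6)) = 470*(1/92 - 17*(-6)) = 470*(1/92 + 102) = 470*(9385/92) = 2205475/46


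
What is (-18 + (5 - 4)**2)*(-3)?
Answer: 51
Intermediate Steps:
(-18 + (5 - 4)**2)*(-3) = (-18 + 1**2)*(-3) = (-18 + 1)*(-3) = -17*(-3) = 51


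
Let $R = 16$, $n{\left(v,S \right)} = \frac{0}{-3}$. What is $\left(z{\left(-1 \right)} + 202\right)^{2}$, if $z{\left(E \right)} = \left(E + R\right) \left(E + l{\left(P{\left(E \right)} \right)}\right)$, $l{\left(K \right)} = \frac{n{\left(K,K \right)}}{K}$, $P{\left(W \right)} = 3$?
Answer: $34969$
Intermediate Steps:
$n{\left(v,S \right)} = 0$ ($n{\left(v,S \right)} = 0 \left(- \frac{1}{3}\right) = 0$)
$l{\left(K \right)} = 0$ ($l{\left(K \right)} = \frac{0}{K} = 0$)
$z{\left(E \right)} = E \left(16 + E\right)$ ($z{\left(E \right)} = \left(E + 16\right) \left(E + 0\right) = \left(16 + E\right) E = E \left(16 + E\right)$)
$\left(z{\left(-1 \right)} + 202\right)^{2} = \left(- (16 - 1) + 202\right)^{2} = \left(\left(-1\right) 15 + 202\right)^{2} = \left(-15 + 202\right)^{2} = 187^{2} = 34969$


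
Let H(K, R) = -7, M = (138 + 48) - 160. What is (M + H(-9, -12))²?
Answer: 361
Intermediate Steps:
M = 26 (M = 186 - 160 = 26)
(M + H(-9, -12))² = (26 - 7)² = 19² = 361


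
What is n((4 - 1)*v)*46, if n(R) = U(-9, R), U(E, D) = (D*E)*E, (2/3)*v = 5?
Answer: 83835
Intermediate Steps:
v = 15/2 (v = (3/2)*5 = 15/2 ≈ 7.5000)
U(E, D) = D*E**2
n(R) = 81*R (n(R) = R*(-9)**2 = R*81 = 81*R)
n((4 - 1)*v)*46 = (81*((4 - 1)*(15/2)))*46 = (81*(3*(15/2)))*46 = (81*(45/2))*46 = (3645/2)*46 = 83835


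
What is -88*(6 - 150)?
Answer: 12672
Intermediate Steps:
-88*(6 - 150) = -88*(-144) = 12672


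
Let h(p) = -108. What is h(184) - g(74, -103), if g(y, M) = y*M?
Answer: 7514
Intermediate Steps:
g(y, M) = M*y
h(184) - g(74, -103) = -108 - (-103)*74 = -108 - 1*(-7622) = -108 + 7622 = 7514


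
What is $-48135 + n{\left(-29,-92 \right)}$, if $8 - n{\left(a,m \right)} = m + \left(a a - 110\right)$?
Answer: $-48766$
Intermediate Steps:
$n{\left(a,m \right)} = 118 - m - a^{2}$ ($n{\left(a,m \right)} = 8 - \left(m + \left(a a - 110\right)\right) = 8 - \left(m + \left(a^{2} - 110\right)\right) = 8 - \left(m + \left(-110 + a^{2}\right)\right) = 8 - \left(-110 + m + a^{2}\right) = 118 - m - a^{2}$)
$-48135 + n{\left(-29,-92 \right)} = -48135 - 631 = -48766$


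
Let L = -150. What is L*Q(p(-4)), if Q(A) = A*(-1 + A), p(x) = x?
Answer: -3000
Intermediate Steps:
L*Q(p(-4)) = -(-600)*(-1 - 4) = -(-600)*(-5) = -150*20 = -3000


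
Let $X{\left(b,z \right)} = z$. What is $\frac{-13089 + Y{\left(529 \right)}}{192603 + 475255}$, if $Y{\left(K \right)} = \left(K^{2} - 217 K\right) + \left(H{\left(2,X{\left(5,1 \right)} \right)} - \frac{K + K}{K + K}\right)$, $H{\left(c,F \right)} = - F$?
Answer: $\frac{151957}{667858} \approx 0.22753$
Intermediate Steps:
$Y{\left(K \right)} = -2 + K^{2} - 217 K$ ($Y{\left(K \right)} = \left(K^{2} - 217 K\right) - \left(1 + \frac{K + K}{K + K}\right) = \left(K^{2} - 217 K\right) - \left(1 + \frac{2 K}{2 K}\right) = \left(K^{2} - 217 K\right) - \left(1 + 2 K \frac{1}{2 K}\right) = \left(K^{2} - 217 K\right) - 2 = -2 + K^{2} - 217 K$)
$\frac{-13089 + Y{\left(529 \right)}}{192603 + 475255} = \frac{-13089 - \left(114795 - 279841\right)}{192603 + 475255} = \frac{-13089 - -165046}{667858} = \left(-13089 + 165046\right) \frac{1}{667858} = 151957 \cdot \frac{1}{667858} = \frac{151957}{667858}$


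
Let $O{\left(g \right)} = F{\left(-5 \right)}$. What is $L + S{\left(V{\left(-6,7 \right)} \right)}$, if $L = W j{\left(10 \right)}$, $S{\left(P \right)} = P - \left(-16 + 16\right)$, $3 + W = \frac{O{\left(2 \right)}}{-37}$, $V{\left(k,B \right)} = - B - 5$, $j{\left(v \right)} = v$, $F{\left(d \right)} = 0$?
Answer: $-42$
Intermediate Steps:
$O{\left(g \right)} = 0$
$V{\left(k,B \right)} = -5 - B$
$W = -3$ ($W = -3 + \frac{0}{-37} = -3 + 0 \left(- \frac{1}{37}\right) = -3 + 0 = -3$)
$S{\left(P \right)} = P$ ($S{\left(P \right)} = P - 0 = P + 0 = P$)
$L = -30$ ($L = \left(-3\right) 10 = -30$)
$L + S{\left(V{\left(-6,7 \right)} \right)} = -30 - 12 = -42$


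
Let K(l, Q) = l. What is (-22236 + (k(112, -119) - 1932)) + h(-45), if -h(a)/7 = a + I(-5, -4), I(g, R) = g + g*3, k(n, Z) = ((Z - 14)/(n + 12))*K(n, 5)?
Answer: -738827/31 ≈ -23833.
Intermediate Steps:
k(n, Z) = n*(-14 + Z)/(12 + n) (k(n, Z) = ((Z - 14)/(n + 12))*n = ((-14 + Z)/(12 + n))*n = n*(-14 + Z)/(12 + n))
I(g, R) = 4*g (I(g, R) = g + 3*g = 4*g)
h(a) = 140 - 7*a (h(a) = -7*(a + 4*(-5)) = -7*(a - 20) = -7*(-20 + a) = 140 - 7*a)
(-22236 + (k(112, -119) - 1932)) + h(-45) = (-22236 + (112*(-14 - 119)/(12 + 112) - 1932)) + (140 - 7*(-45)) = (-22236 + (112*(-133)/124 - 1932)) + (140 + 315) = (-22236 + (112*(1/124)*(-133) - 1932)) + 455 = (-22236 + (-3724/31 - 1932)) + 455 = (-22236 - 63616/31) + 455 = -752932/31 + 455 = -738827/31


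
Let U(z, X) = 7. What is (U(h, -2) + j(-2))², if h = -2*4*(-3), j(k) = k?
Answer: 25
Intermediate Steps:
h = 24 (h = -8*(-3) = 24)
(U(h, -2) + j(-2))² = (7 - 2)² = 5² = 25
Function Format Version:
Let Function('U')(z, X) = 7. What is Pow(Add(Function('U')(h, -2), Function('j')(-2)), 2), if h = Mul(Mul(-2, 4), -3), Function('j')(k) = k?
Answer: 25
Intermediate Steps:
h = 24 (h = Mul(-8, -3) = 24)
Pow(Add(Function('U')(h, -2), Function('j')(-2)), 2) = Pow(Add(7, -2), 2) = Pow(5, 2) = 25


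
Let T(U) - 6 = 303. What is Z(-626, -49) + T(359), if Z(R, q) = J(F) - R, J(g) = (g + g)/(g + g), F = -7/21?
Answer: 936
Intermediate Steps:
T(U) = 309 (T(U) = 6 + 303 = 309)
F = -1/3 (F = -7*1/21 = -1/3 ≈ -0.33333)
J(g) = 1 (J(g) = (2*g)/((2*g)) = (2*g)*(1/(2*g)) = 1)
Z(R, q) = 1 - R
Z(-626, -49) + T(359) = (1 - 1*(-626)) + 309 = (1 + 626) + 309 = 627 + 309 = 936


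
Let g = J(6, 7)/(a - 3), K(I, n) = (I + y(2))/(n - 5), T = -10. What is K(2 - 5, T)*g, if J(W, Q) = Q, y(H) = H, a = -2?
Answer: -7/75 ≈ -0.093333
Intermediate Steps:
K(I, n) = (2 + I)/(-5 + n) (K(I, n) = (I + 2)/(n - 5) = (2 + I)/(-5 + n))
g = -7/5 (g = 7/(-2 - 3) = 7/(-5) = -1/5*7 = -7/5 ≈ -1.4000)
K(2 - 5, T)*g = ((2 + (2 - 5))/(-5 - 10))*(-7/5) = ((2 - 3)/(-15))*(-7/5) = -1/15*(-1)*(-7/5) = (1/15)*(-7/5) = -7/75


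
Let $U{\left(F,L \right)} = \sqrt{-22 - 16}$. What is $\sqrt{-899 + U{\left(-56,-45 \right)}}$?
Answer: $\sqrt{-899 + i \sqrt{38}} \approx 0.1028 + 29.983 i$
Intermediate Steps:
$U{\left(F,L \right)} = i \sqrt{38}$ ($U{\left(F,L \right)} = \sqrt{-38} = i \sqrt{38}$)
$\sqrt{-899 + U{\left(-56,-45 \right)}} = \sqrt{-899 + i \sqrt{38}}$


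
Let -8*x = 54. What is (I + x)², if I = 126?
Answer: 227529/16 ≈ 14221.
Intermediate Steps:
x = -27/4 (x = -⅛*54 = -27/4 ≈ -6.7500)
(I + x)² = (126 - 27/4)² = (477/4)² = 227529/16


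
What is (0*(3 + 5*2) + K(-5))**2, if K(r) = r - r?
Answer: 0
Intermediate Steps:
K(r) = 0
(0*(3 + 5*2) + K(-5))**2 = (0*(3 + 5*2) + 0)**2 = (0*(3 + 10) + 0)**2 = (0*13 + 0)**2 = (0 + 0)**2 = 0**2 = 0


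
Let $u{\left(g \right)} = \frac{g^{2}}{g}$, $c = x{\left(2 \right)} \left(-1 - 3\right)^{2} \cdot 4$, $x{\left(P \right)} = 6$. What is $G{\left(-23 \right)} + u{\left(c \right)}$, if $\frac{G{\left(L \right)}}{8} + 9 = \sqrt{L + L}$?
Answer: $312 + 8 i \sqrt{46} \approx 312.0 + 54.259 i$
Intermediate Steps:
$G{\left(L \right)} = -72 + 8 \sqrt{2} \sqrt{L}$ ($G{\left(L \right)} = -72 + 8 \sqrt{L + L} = -72 + 8 \sqrt{2 L} = -72 + 8 \sqrt{2} \sqrt{L}$)
$c = 384$ ($c = 6 \left(-1 - 3\right)^{2} \cdot 4 = 6 \left(-4\right)^{2} \cdot 4 = 6 \cdot 16 \cdot 4 = 96 \cdot 4 = 384$)
$u{\left(g \right)} = g$
$G{\left(-23 \right)} + u{\left(c \right)} = \left(-72 + 8 \sqrt{2} \sqrt{-23}\right) + 384 = \left(-72 + 8 \sqrt{2} i \sqrt{23}\right) + 384 = \left(-72 + 8 i \sqrt{46}\right) + 384 = 312 + 8 i \sqrt{46}$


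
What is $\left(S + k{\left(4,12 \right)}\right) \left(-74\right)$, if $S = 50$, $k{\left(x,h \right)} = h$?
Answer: $-4588$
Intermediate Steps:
$\left(S + k{\left(4,12 \right)}\right) \left(-74\right) = \left(50 + 12\right) \left(-74\right) = 62 \left(-74\right) = -4588$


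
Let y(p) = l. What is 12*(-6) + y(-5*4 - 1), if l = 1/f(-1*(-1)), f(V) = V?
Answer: -71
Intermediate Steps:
l = 1 (l = 1/(-1*(-1)) = 1/1 = 1)
y(p) = 1
12*(-6) + y(-5*4 - 1) = 12*(-6) + 1 = -72 + 1 = -71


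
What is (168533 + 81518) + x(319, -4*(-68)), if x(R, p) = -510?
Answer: 249541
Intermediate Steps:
(168533 + 81518) + x(319, -4*(-68)) = (168533 + 81518) - 510 = 250051 - 510 = 249541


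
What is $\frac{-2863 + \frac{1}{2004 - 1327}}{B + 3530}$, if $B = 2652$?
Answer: $- \frac{969125}{2092607} \approx -0.46312$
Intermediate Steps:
$\frac{-2863 + \frac{1}{2004 - 1327}}{B + 3530} = \frac{-2863 + \frac{1}{2004 - 1327}}{2652 + 3530} = \frac{-2863 + \frac{1}{677}}{6182} = \left(-2863 + \frac{1}{677}\right) \frac{1}{6182} = \left(- \frac{1938250}{677}\right) \frac{1}{6182} = - \frac{969125}{2092607}$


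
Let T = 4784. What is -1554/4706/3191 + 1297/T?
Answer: 748823651/2763099664 ≈ 0.27101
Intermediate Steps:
-1554/4706/3191 + 1297/T = -1554/4706/3191 + 1297/4784 = -1554*1/4706*(1/3191) + 1297*(1/4784) = -777/2353*1/3191 + 1297/4784 = -777/7508423 + 1297/4784 = 748823651/2763099664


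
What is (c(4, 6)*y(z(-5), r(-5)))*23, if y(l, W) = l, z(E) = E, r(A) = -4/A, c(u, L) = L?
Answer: -690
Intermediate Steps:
(c(4, 6)*y(z(-5), r(-5)))*23 = (6*(-5))*23 = -30*23 = -690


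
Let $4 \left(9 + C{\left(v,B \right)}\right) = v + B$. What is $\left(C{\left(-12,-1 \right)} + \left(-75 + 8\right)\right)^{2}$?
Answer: $\frac{100489}{16} \approx 6280.6$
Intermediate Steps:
$C{\left(v,B \right)} = -9 + \frac{B}{4} + \frac{v}{4}$ ($C{\left(v,B \right)} = -9 + \frac{v + B}{4} = -9 + \frac{B + v}{4} = -9 + \left(\frac{B}{4} + \frac{v}{4}\right) = -9 + \frac{B}{4} + \frac{v}{4}$)
$\left(C{\left(-12,-1 \right)} + \left(-75 + 8\right)\right)^{2} = \left(\left(-9 + \frac{1}{4} \left(-1\right) + \frac{1}{4} \left(-12\right)\right) + \left(-75 + 8\right)\right)^{2} = \left(\left(-9 - \frac{1}{4} - 3\right) - 67\right)^{2} = \left(- \frac{49}{4} - 67\right)^{2} = \left(- \frac{317}{4}\right)^{2} = \frac{100489}{16}$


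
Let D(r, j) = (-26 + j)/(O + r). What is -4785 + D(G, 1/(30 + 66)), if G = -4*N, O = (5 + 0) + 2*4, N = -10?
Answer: -24348575/5088 ≈ -4785.5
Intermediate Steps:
O = 13 (O = 5 + 8 = 13)
G = 40 (G = -4*(-10) = 40)
D(r, j) = (-26 + j)/(13 + r)
-4785 + D(G, 1/(30 + 66)) = -4785 + (-26 + 1/(30 + 66))/(13 + 40) = -4785 + (-26 + 1/96)/53 = -4785 + (1/53)*(-2495/96) = -4785 - 2495/5088 = -24348575/5088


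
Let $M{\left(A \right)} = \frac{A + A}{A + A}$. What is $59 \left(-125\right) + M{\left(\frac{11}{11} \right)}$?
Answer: $-7374$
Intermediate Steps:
$M{\left(A \right)} = 1$ ($M{\left(A \right)} = \frac{2 A}{2 A} = 2 A \frac{1}{2 A} = 1$)
$59 \left(-125\right) + M{\left(\frac{11}{11} \right)} = 59 \left(-125\right) + 1 = -7375 + 1 = -7374$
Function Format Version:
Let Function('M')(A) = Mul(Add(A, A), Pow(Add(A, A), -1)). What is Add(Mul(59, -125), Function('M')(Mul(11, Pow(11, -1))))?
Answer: -7374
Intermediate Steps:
Function('M')(A) = 1 (Function('M')(A) = Mul(Mul(2, A), Pow(Mul(2, A), -1)) = Mul(Mul(2, A), Mul(Rational(1, 2), Pow(A, -1))) = 1)
Add(Mul(59, -125), Function('M')(Mul(11, Pow(11, -1)))) = Add(Mul(59, -125), 1) = Add(-7375, 1) = -7374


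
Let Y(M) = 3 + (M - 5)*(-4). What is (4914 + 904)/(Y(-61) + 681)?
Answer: 2909/474 ≈ 6.1371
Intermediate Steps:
Y(M) = 23 - 4*M (Y(M) = 3 + (-5 + M)*(-4) = 3 + (20 - 4*M) = 23 - 4*M)
(4914 + 904)/(Y(-61) + 681) = (4914 + 904)/((23 - 4*(-61)) + 681) = 5818/((23 + 244) + 681) = 5818/(267 + 681) = 5818/948 = 5818*(1/948) = 2909/474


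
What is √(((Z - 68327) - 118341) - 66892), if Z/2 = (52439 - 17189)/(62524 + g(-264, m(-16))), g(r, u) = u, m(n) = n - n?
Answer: 3*I*√140479757385/2233 ≈ 503.55*I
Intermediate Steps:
m(n) = 0
Z = 17625/15631 (Z = 2*((52439 - 17189)/(62524 + 0)) = 2*(35250/62524) = 2*(35250*(1/62524)) = 2*(17625/31262) = 17625/15631 ≈ 1.1276)
√(((Z - 68327) - 118341) - 66892) = √(((17625/15631 - 68327) - 118341) - 66892) = √((-1068001712/15631 - 118341) - 66892) = √(-2917789883/15631 - 66892) = √(-3963378735/15631) = 3*I*√140479757385/2233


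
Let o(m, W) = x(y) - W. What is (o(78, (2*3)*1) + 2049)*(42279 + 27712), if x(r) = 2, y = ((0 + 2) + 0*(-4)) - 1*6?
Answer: 143131595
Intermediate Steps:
y = -4 (y = (2 + 0) - 6 = 2 - 6 = -4)
o(m, W) = 2 - W
(o(78, (2*3)*1) + 2049)*(42279 + 27712) = ((2 - 2*3) + 2049)*(42279 + 27712) = ((2 - 6) + 2049)*69991 = (-4 + 2049)*69991 = 2045*69991 = 143131595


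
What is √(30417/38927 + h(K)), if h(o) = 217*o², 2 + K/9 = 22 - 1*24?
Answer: √426155219719887/38927 ≈ 530.31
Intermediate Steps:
K = -36 (K = -18 + 9*(22 - 1*24) = -18 + 9*(22 - 24) = -18 + 9*(-2) = -18 - 18 = -36)
√(30417/38927 + h(K)) = √(30417/38927 + 217*(-36)²) = √(30417*(1/38927) + 217*1296) = √(30417/38927 + 281232) = √(10947548481/38927) = √426155219719887/38927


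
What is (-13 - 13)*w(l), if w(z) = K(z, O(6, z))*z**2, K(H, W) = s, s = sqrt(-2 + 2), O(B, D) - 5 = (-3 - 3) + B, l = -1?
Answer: 0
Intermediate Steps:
O(B, D) = -1 + B (O(B, D) = 5 + ((-3 - 3) + B) = 5 + (-6 + B) = -1 + B)
s = 0 (s = sqrt(0) = 0)
K(H, W) = 0
w(z) = 0 (w(z) = 0*z**2 = 0)
(-13 - 13)*w(l) = (-13 - 13)*0 = -26*0 = 0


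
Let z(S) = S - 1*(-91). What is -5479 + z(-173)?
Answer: -5561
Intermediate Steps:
z(S) = 91 + S (z(S) = S + 91 = 91 + S)
-5479 + z(-173) = -5479 + (91 - 173) = -5479 - 82 = -5561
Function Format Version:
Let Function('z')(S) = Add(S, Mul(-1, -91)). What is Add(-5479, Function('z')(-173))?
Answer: -5561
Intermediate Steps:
Function('z')(S) = Add(91, S) (Function('z')(S) = Add(S, 91) = Add(91, S))
Add(-5479, Function('z')(-173)) = Add(-5479, Add(91, -173)) = Add(-5479, -82) = -5561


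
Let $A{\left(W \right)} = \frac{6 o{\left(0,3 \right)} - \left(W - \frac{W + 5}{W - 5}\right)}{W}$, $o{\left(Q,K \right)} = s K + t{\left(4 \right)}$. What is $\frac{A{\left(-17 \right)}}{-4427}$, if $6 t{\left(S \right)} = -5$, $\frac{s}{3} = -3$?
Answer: $- \frac{1644}{827849} \approx -0.0019859$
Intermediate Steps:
$s = -9$ ($s = 3 \left(-3\right) = -9$)
$t{\left(S \right)} = - \frac{5}{6}$ ($t{\left(S \right)} = \frac{1}{6} \left(-5\right) = - \frac{5}{6}$)
$o{\left(Q,K \right)} = - \frac{5}{6} - 9 K$ ($o{\left(Q,K \right)} = - 9 K - \frac{5}{6} = - \frac{5}{6} - 9 K$)
$A{\left(W \right)} = \frac{-167 - W + \frac{5 + W}{-5 + W}}{W}$ ($A{\left(W \right)} = \frac{6 \left(- \frac{5}{6} - 27\right) - \left(W - \frac{W + 5}{W - 5}\right)}{W} = \frac{6 \left(- \frac{5}{6} - 27\right) - \left(W - \frac{5 + W}{-5 + W}\right)}{W} = \frac{6 \left(- \frac{167}{6}\right) - \left(W - \frac{5 + W}{-5 + W}\right)}{W} = \frac{-167 - \left(W - \frac{5 + W}{-5 + W}\right)}{W} = \frac{-167 - W + \frac{5 + W}{-5 + W}}{W}$)
$\frac{A{\left(-17 \right)}}{-4427} = \frac{\frac{1}{-17} \frac{1}{-5 - 17} \left(840 - \left(-17\right)^{2} - -2737\right)}{-4427} = - \frac{840 - 289 + 2737}{17 \left(-22\right)} \left(- \frac{1}{4427}\right) = \left(- \frac{1}{17}\right) \left(- \frac{1}{22}\right) \left(840 - 289 + 2737\right) \left(- \frac{1}{4427}\right) = \left(- \frac{1}{17}\right) \left(- \frac{1}{22}\right) 3288 \left(- \frac{1}{4427}\right) = \frac{1644}{187} \left(- \frac{1}{4427}\right) = - \frac{1644}{827849}$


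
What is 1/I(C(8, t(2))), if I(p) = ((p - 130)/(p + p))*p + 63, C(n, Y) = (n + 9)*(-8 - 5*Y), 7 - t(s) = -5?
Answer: -1/580 ≈ -0.0017241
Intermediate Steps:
t(s) = 12 (t(s) = 7 - 1*(-5) = 7 + 5 = 12)
C(n, Y) = (-8 - 5*Y)*(9 + n) (C(n, Y) = (9 + n)*(-8 - 5*Y) = (-8 - 5*Y)*(9 + n))
I(p) = -2 + p/2 (I(p) = ((-130 + p)/((2*p)))*p + 63 = ((-130 + p)*(1/(2*p)))*p + 63 = ((-130 + p)/(2*p))*p + 63 = (-65 + p/2) + 63 = -2 + p/2)
1/I(C(8, t(2))) = 1/(-2 + (-72 - 45*12 - 8*8 - 5*12*8)/2) = 1/(-2 + (-72 - 540 - 64 - 480)/2) = 1/(-2 + (½)*(-1156)) = 1/(-2 - 578) = 1/(-580) = -1/580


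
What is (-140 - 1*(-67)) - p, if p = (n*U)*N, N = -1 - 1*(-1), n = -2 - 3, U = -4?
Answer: -73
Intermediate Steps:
n = -5
N = 0 (N = -1 + 1 = 0)
p = 0 (p = -5*(-4)*0 = 20*0 = 0)
(-140 - 1*(-67)) - p = (-140 - 1*(-67)) - 1*0 = (-140 + 67) + 0 = -73 + 0 = -73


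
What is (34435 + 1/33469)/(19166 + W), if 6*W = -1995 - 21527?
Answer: 3457515048/1530771653 ≈ 2.2587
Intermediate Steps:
W = -11761/3 (W = (-1995 - 21527)/6 = (⅙)*(-23522) = -11761/3 ≈ -3920.3)
(34435 + 1/33469)/(19166 + W) = (34435 + 1/33469)/(19166 - 11761/3) = (34435 + 1/33469)/(45737/3) = (1152505016/33469)*(3/45737) = 3457515048/1530771653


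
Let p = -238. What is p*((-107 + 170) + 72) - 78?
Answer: -32208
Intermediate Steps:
p*((-107 + 170) + 72) - 78 = -238*((-107 + 170) + 72) - 78 = -238*(63 + 72) - 78 = -238*135 - 78 = -32130 - 78 = -32208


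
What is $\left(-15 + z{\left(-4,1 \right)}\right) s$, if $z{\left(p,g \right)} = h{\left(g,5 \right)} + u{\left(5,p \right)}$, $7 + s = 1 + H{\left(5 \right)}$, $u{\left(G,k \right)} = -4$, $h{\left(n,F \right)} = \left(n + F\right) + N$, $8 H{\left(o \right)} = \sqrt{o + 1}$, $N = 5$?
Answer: $48 - \sqrt{6} \approx 45.551$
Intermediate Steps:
$H{\left(o \right)} = \frac{\sqrt{1 + o}}{8}$ ($H{\left(o \right)} = \frac{\sqrt{o + 1}}{8} = \frac{\sqrt{1 + o}}{8}$)
$h{\left(n,F \right)} = 5 + F + n$ ($h{\left(n,F \right)} = \left(n + F\right) + 5 = \left(F + n\right) + 5 = 5 + F + n$)
$s = -6 + \frac{\sqrt{6}}{8}$ ($s = -7 + \left(1 + \frac{\sqrt{1 + 5}}{8}\right) = -7 + \left(1 + \frac{\sqrt{6}}{8}\right) = -6 + \frac{\sqrt{6}}{8} \approx -5.6938$)
$z{\left(p,g \right)} = 6 + g$ ($z{\left(p,g \right)} = \left(5 + 5 + g\right) - 4 = \left(10 + g\right) - 4 = 6 + g$)
$\left(-15 + z{\left(-4,1 \right)}\right) s = \left(-15 + \left(6 + 1\right)\right) \left(-6 + \frac{\sqrt{6}}{8}\right) = \left(-15 + 7\right) \left(-6 + \frac{\sqrt{6}}{8}\right) = - 8 \left(-6 + \frac{\sqrt{6}}{8}\right) = 48 - \sqrt{6}$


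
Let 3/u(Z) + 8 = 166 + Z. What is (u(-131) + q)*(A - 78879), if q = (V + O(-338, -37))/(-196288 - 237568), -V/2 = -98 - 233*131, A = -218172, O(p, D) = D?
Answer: 11583899813/1301568 ≈ 8900.0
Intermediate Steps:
u(Z) = 3/(158 + Z) (u(Z) = 3/(-8 + (166 + Z)) = 3/(158 + Z))
V = 61242 (V = -2*(-98 - 233*131) = -2*(-98 - 30523) = -2*(-30621) = 61242)
q = -61205/433856 (q = (61242 - 37)/(-196288 - 237568) = 61205/(-433856) = 61205*(-1/433856) = -61205/433856 ≈ -0.14107)
(u(-131) + q)*(A - 78879) = (3/(158 - 131) - 61205/433856)*(-218172 - 78879) = (3/27 - 61205/433856)*(-297051) = (3*(1/27) - 61205/433856)*(-297051) = (⅑ - 61205/433856)*(-297051) = -116989/3904704*(-297051) = 11583899813/1301568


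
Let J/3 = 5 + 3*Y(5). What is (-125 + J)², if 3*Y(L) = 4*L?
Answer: 2500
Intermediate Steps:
Y(L) = 4*L/3 (Y(L) = (4*L)/3 = 4*L/3)
J = 75 (J = 3*(5 + 3*((4/3)*5)) = 3*(5 + 3*(20/3)) = 3*(5 + 20) = 3*25 = 75)
(-125 + J)² = (-125 + 75)² = (-50)² = 2500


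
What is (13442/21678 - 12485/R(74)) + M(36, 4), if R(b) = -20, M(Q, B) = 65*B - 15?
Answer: 37714087/43356 ≈ 869.87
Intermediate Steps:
M(Q, B) = -15 + 65*B
(13442/21678 - 12485/R(74)) + M(36, 4) = (13442/21678 - 12485/(-20)) + (-15 + 65*4) = (13442*(1/21678) - 12485*(-1/20)) + (-15 + 260) = (6721/10839 + 2497/4) + 245 = 27091867/43356 + 245 = 37714087/43356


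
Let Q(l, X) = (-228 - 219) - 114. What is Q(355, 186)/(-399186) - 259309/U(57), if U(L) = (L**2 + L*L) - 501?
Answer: -11501017573/265990938 ≈ -43.238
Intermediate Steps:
Q(l, X) = -561 (Q(l, X) = -447 - 114 = -561)
U(L) = -501 + 2*L**2 (U(L) = (L**2 + L**2) - 501 = 2*L**2 - 501 = -501 + 2*L**2)
Q(355, 186)/(-399186) - 259309/U(57) = -561/(-399186) - 259309/(-501 + 2*57**2) = -561*(-1/399186) - 259309/(-501 + 2*3249) = 187/133062 - 259309/(-501 + 6498) = 187/133062 - 259309/5997 = -11501017573/265990938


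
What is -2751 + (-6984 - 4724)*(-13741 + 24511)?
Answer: -126097911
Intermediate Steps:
-2751 + (-6984 - 4724)*(-13741 + 24511) = -2751 - 11708*10770 = -2751 - 126095160 = -126097911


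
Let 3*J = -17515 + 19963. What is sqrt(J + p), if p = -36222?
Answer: 3*I*sqrt(3934) ≈ 188.16*I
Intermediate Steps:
J = 816 (J = (-17515 + 19963)/3 = (1/3)*2448 = 816)
sqrt(J + p) = sqrt(816 - 36222) = sqrt(-35406) = 3*I*sqrt(3934)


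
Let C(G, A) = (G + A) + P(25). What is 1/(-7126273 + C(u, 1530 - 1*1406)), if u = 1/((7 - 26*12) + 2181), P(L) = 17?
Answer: -1876/13368623631 ≈ -1.4033e-7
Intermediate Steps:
u = 1/1876 (u = 1/((7 - 312) + 2181) = 1/(-305 + 2181) = 1/1876 ≈ 0.00053305)
C(G, A) = 17 + A + G (C(G, A) = (G + A) + 17 = (A + G) + 17 = 17 + A + G)
1/(-7126273 + C(u, 1530 - 1*1406)) = 1/(-7126273 + (17 + (1530 - 1*1406) + 1/1876)) = 1/(-7126273 + (17 + (1530 - 1406) + 1/1876)) = 1/(-7126273 + (17 + 124 + 1/1876)) = 1/(-7126273 + 264517/1876) = 1/(-13368623631/1876) = -1876/13368623631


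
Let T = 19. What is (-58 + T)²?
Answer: 1521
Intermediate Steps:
(-58 + T)² = (-58 + 19)² = (-39)² = 1521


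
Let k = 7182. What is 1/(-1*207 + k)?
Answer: 1/6975 ≈ 0.00014337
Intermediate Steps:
1/(-1*207 + k) = 1/(-1*207 + 7182) = 1/(-207 + 7182) = 1/6975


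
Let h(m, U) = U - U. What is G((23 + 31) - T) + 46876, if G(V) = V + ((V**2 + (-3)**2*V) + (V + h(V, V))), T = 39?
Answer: 47266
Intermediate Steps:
h(m, U) = 0
G(V) = V**2 + 11*V (G(V) = V + ((V**2 + (-3)**2*V) + (V + 0)) = V + ((V**2 + 9*V) + V) = V + (V**2 + 10*V) = V**2 + 11*V)
G((23 + 31) - T) + 46876 = ((23 + 31) - 1*39)*(11 + ((23 + 31) - 1*39)) + 46876 = (54 - 39)*(11 + (54 - 39)) + 46876 = 15*(11 + 15) + 46876 = 15*26 + 46876 = 390 + 46876 = 47266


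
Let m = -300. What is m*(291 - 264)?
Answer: -8100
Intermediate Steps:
m*(291 - 264) = -300*(291 - 264) = -300*27 = -8100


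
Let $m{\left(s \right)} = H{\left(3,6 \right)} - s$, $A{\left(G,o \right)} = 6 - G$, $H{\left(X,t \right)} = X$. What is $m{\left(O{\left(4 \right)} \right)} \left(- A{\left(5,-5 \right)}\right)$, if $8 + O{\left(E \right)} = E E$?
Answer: $5$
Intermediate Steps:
$O{\left(E \right)} = -8 + E^{2}$ ($O{\left(E \right)} = -8 + E E = -8 + E^{2}$)
$m{\left(s \right)} = 3 - s$
$m{\left(O{\left(4 \right)} \right)} \left(- A{\left(5,-5 \right)}\right) = \left(3 - \left(-8 + 4^{2}\right)\right) \left(- (6 - 5)\right) = \left(3 - \left(-8 + 16\right)\right) \left(- (6 - 5)\right) = \left(3 - 8\right) \left(\left(-1\right) 1\right) = \left(3 - 8\right) \left(-1\right) = \left(-5\right) \left(-1\right) = 5$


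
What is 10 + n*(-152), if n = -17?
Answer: 2594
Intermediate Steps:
10 + n*(-152) = 10 - 17*(-152) = 10 + 2584 = 2594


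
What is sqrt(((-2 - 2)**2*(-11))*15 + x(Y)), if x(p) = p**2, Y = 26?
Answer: 2*I*sqrt(491) ≈ 44.317*I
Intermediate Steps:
sqrt(((-2 - 2)**2*(-11))*15 + x(Y)) = sqrt(((-2 - 2)**2*(-11))*15 + 26**2) = sqrt(((-4)**2*(-11))*15 + 676) = sqrt((16*(-11))*15 + 676) = sqrt(-176*15 + 676) = sqrt(-2640 + 676) = sqrt(-1964) = 2*I*sqrt(491)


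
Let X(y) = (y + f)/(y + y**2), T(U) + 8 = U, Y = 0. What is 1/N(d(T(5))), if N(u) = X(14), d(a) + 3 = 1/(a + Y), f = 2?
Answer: 105/8 ≈ 13.125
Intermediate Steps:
T(U) = -8 + U
d(a) = -3 + 1/a (d(a) = -3 + 1/(a + 0) = -3 + 1/a)
X(y) = (2 + y)/(y + y**2) (X(y) = (y + 2)/(y + y**2) = (2 + y)/(y + y**2))
N(u) = 8/105 (N(u) = (2 + 14)/(14*(1 + 14)) = (1/14)*16/15 = (1/14)*(1/15)*16 = 8/105)
1/N(d(T(5))) = 1/(8/105) = 105/8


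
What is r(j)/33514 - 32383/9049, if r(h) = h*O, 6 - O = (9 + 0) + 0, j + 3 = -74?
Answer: -1083193543/303268186 ≈ -3.5717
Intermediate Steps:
j = -77 (j = -3 - 74 = -77)
O = -3 (O = 6 - ((9 + 0) + 0) = 6 - (9 + 0) = 6 - 1*9 = 6 - 9 = -3)
r(h) = -3*h (r(h) = h*(-3) = -3*h)
r(j)/33514 - 32383/9049 = -3*(-77)/33514 - 32383/9049 = 231*(1/33514) - 32383*1/9049 = 231/33514 - 32383/9049 = -1083193543/303268186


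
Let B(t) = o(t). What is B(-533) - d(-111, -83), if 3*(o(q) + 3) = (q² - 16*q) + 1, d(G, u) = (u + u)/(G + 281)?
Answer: 24872014/255 ≈ 97537.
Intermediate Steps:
d(G, u) = 2*u/(281 + G) (d(G, u) = (2*u)/(281 + G) = 2*u/(281 + G))
o(q) = -8/3 - 16*q/3 + q²/3 (o(q) = -3 + ((q² - 16*q) + 1)/3 = -3 + (1 + q² - 16*q)/3 = -3 + (⅓ - 16*q/3 + q²/3) = -8/3 - 16*q/3 + q²/3)
B(t) = -8/3 - 16*t/3 + t²/3
B(-533) - d(-111, -83) = (-8/3 - 16/3*(-533) + (⅓)*(-533)²) - 2*(-83)/(281 - 111) = (-8/3 + 8528/3 + (⅓)*284089) - 2*(-83)/170 = (-8/3 + 8528/3 + 284089/3) - 2*(-83)/170 = 292609/3 - 1*(-83/85) = 292609/3 + 83/85 = 24872014/255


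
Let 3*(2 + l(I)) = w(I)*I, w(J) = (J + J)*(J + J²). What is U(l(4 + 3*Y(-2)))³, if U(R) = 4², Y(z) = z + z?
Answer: 4096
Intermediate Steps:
w(J) = 2*J*(J + J²) (w(J) = (2*J)*(J + J²) = 2*J*(J + J²))
Y(z) = 2*z
l(I) = -2 + 2*I³*(1 + I)/3 (l(I) = -2 + ((2*I²*(1 + I))*I)/3 = -2 + (2*I³*(1 + I))/3 = -2 + 2*I³*(1 + I)/3)
U(R) = 16
U(l(4 + 3*Y(-2)))³ = 16³ = 4096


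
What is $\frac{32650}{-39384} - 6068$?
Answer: $- \frac{119507381}{19692} \approx -6068.8$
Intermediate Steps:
$\frac{32650}{-39384} - 6068 = 32650 \left(- \frac{1}{39384}\right) - 6068 = - \frac{16325}{19692} - 6068 = - \frac{119507381}{19692}$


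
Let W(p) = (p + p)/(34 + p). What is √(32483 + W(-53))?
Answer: 3*√1303153/19 ≈ 180.25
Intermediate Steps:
W(p) = 2*p/(34 + p) (W(p) = (2*p)/(34 + p) = 2*p/(34 + p))
√(32483 + W(-53)) = √(32483 + 2*(-53)/(34 - 53)) = √(32483 + 2*(-53)/(-19)) = √(32483 + 2*(-53)*(-1/19)) = √(32483 + 106/19) = √(617283/19) = 3*√1303153/19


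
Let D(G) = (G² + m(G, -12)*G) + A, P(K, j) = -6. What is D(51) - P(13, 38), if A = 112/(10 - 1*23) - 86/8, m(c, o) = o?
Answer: 102733/52 ≈ 1975.6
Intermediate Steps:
A = -1007/52 (A = 112/(10 - 23) - 86*⅛ = 112/(-13) - 43/4 = 112*(-1/13) - 43/4 = -112/13 - 43/4 = -1007/52 ≈ -19.365)
D(G) = -1007/52 + G² - 12*G (D(G) = (G² - 12*G) - 1007/52 = -1007/52 + G² - 12*G)
D(51) - P(13, 38) = (-1007/52 + 51² - 12*51) - 1*(-6) = (-1007/52 + 2601 - 612) + 6 = 102421/52 + 6 = 102733/52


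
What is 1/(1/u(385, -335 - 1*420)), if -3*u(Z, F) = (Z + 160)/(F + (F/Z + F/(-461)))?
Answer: 177485/737937 ≈ 0.24051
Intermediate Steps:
u(Z, F) = -(160 + Z)/(3*(460*F/461 + F/Z)) (u(Z, F) = -(Z + 160)/(3*(F + (F/Z + F/(-461)))) = -(160 + Z)/(3*(F + (F/Z + F*(-1/461)))) = -(160 + Z)/(3*(F + (F/Z - F/461))) = -(160 + Z)/(3*(F + (-F/461 + F/Z))) = -(160 + Z)/(3*(460*F/461 + F/Z)))
1/(1/u(385, -335 - 1*420)) = 1/(1/(-461/3*385*(160 + 385)/(-335 - 1*420*(461 + 460*385)))) = 1/(1/(-461/3*385*545/(-335 - 420*(461 + 177100)))) = 1/(1/(-461/3*385*545/(-755*177561))) = 1/(1/(-461/3*385*(-1/755)*1/177561*545)) = 1/(1/(177485/737937)) = 1/(737937/177485) = 177485/737937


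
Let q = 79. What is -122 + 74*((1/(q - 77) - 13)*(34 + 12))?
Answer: -42672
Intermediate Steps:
-122 + 74*((1/(q - 77) - 13)*(34 + 12)) = -122 + 74*((1/(79 - 77) - 13)*(34 + 12)) = -122 + 74*((1/2 - 13)*46) = -122 + 74*(-25/2*46) = -122 + 74*(-575) = -122 - 42550 = -42672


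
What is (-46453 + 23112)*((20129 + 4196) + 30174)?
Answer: -1272061159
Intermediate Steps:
(-46453 + 23112)*((20129 + 4196) + 30174) = -23341*(24325 + 30174) = -23341*54499 = -1272061159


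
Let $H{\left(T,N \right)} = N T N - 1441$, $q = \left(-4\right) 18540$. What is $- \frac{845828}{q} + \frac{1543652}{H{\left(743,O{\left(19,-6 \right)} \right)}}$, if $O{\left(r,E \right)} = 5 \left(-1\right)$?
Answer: $\frac{16121206159}{158832180} \approx 101.5$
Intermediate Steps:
$q = -74160$
$O{\left(r,E \right)} = -5$
$H{\left(T,N \right)} = -1441 + T N^{2}$ ($H{\left(T,N \right)} = T N^{2} - 1441 = -1441 + T N^{2}$)
$- \frac{845828}{q} + \frac{1543652}{H{\left(743,O{\left(19,-6 \right)} \right)}} = - \frac{845828}{-74160} + \frac{1543652}{-1441 + 743 \left(-5\right)^{2}} = \left(-845828\right) \left(- \frac{1}{74160}\right) + \frac{1543652}{-1441 + 743 \cdot 25} = \frac{211457}{18540} + \frac{1543652}{-1441 + 18575} = \frac{211457}{18540} + \frac{1543652}{17134} = \frac{211457}{18540} + 1543652 \cdot \frac{1}{17134} = \frac{211457}{18540} + \frac{771826}{8567} = \frac{16121206159}{158832180}$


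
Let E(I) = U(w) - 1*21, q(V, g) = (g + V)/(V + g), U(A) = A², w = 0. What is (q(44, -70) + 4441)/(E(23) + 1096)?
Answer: 4442/1075 ≈ 4.1321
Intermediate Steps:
q(V, g) = 1 (q(V, g) = (V + g)/(V + g) = 1)
E(I) = -21 (E(I) = 0² - 1*21 = 0 - 21 = -21)
(q(44, -70) + 4441)/(E(23) + 1096) = (1 + 4441)/(-21 + 1096) = 4442/1075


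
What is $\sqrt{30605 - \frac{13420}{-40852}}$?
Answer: $\frac{2 \sqrt{798075020715}}{10213} \approx 174.94$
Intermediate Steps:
$\sqrt{30605 - \frac{13420}{-40852}} = \sqrt{30605 - - \frac{3355}{10213}} = \sqrt{30605 + \frac{3355}{10213}} = \sqrt{\frac{312572220}{10213}} = \frac{2 \sqrt{798075020715}}{10213}$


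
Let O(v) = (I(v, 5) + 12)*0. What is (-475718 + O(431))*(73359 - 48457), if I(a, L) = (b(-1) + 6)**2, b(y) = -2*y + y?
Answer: -11846329636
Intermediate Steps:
b(y) = -y
I(a, L) = 49 (I(a, L) = (-1*(-1) + 6)**2 = (1 + 6)**2 = 7**2 = 49)
O(v) = 0 (O(v) = (49 + 12)*0 = 61*0 = 0)
(-475718 + O(431))*(73359 - 48457) = (-475718 + 0)*(73359 - 48457) = -475718*24902 = -11846329636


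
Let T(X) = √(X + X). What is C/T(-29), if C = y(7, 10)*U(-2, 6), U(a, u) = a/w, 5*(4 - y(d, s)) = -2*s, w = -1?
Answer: -8*I*√58/29 ≈ -2.1009*I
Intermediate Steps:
T(X) = √2*√X (T(X) = √(2*X) = √2*√X)
y(d, s) = 4 + 2*s/5 (y(d, s) = 4 - (-2)*s/5 = 4 + 2*s/5)
U(a, u) = -a (U(a, u) = a/(-1) = a*(-1) = -a)
C = 16 (C = (4 + (⅖)*10)*(-1*(-2)) = (4 + 4)*2 = 8*2 = 16)
C/T(-29) = 16/((√2*√(-29))) = 16/((√2*(I*√29))) = 16/((I*√58)) = 16*(-I*√58/58) = -8*I*√58/29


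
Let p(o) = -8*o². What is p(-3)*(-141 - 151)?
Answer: 21024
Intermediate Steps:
p(-3)*(-141 - 151) = (-8*(-3)²)*(-141 - 151) = -8*9*(-292) = -72*(-292) = 21024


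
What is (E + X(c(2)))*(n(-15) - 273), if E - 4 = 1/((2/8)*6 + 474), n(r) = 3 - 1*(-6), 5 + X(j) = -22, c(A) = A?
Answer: 1924648/317 ≈ 6071.4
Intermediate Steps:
X(j) = -27 (X(j) = -5 - 22 = -27)
n(r) = 9 (n(r) = 3 + 6 = 9)
E = 3806/951 (E = 4 + 1/((2/8)*6 + 474) = 4 + 1/(((⅛)*2)*6 + 474) = 4 + 1/((¼)*6 + 474) = 4 + 1/(3/2 + 474) = 4 + 1/(951/2) = 4 + 2/951 = 3806/951 ≈ 4.0021)
(E + X(c(2)))*(n(-15) - 273) = (3806/951 - 27)*(9 - 273) = -21871/951*(-264) = 1924648/317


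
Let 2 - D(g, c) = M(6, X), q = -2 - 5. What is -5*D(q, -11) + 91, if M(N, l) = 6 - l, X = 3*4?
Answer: 51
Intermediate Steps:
q = -7
X = 12
D(g, c) = 8 (D(g, c) = 2 - (6 - 1*12) = 2 - (6 - 12) = 2 - 1*(-6) = 2 + 6 = 8)
-5*D(q, -11) + 91 = -5*8 + 91 = -40 + 91 = 51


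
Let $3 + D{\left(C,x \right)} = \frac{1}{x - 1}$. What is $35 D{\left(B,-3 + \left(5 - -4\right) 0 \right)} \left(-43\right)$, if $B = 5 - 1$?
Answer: $\frac{19565}{4} \approx 4891.3$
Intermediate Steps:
$B = 4$
$D{\left(C,x \right)} = -3 + \frac{1}{-1 + x}$ ($D{\left(C,x \right)} = -3 + \frac{1}{x - 1} = -3 + \frac{1}{-1 + x}$)
$35 D{\left(B,-3 + \left(5 - -4\right) 0 \right)} \left(-43\right) = 35 \frac{4 - 3 \left(-3 + \left(5 - -4\right) 0\right)}{-1 - \left(3 - \left(5 - -4\right) 0\right)} \left(-43\right) = 35 \frac{4 - 3 \left(-3 + \left(5 + 4\right) 0\right)}{-1 - \left(3 - \left(5 + 4\right) 0\right)} \left(-43\right) = 35 \frac{4 - 3 \left(-3 + 9 \cdot 0\right)}{-1 + \left(-3 + 9 \cdot 0\right)} \left(-43\right) = 35 \frac{4 - 3 \left(-3 + 0\right)}{-1 + \left(-3 + 0\right)} \left(-43\right) = 35 \frac{4 - -9}{-1 - 3} \left(-43\right) = 35 \frac{4 + 9}{-4} \left(-43\right) = 35 \left(\left(- \frac{1}{4}\right) 13\right) \left(-43\right) = 35 \left(- \frac{13}{4}\right) \left(-43\right) = \left(- \frac{455}{4}\right) \left(-43\right) = \frac{19565}{4}$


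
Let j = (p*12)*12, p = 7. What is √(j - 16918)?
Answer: I*√15910 ≈ 126.13*I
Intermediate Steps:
j = 1008 (j = (7*12)*12 = 84*12 = 1008)
√(j - 16918) = √(1008 - 16918) = √(-15910) = I*√15910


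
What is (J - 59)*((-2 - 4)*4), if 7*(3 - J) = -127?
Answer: 6360/7 ≈ 908.57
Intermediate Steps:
J = 148/7 (J = 3 - ⅐*(-127) = 3 + 127/7 = 148/7 ≈ 21.143)
(J - 59)*((-2 - 4)*4) = (148/7 - 59)*((-2 - 4)*4) = -(-1590)*4/7 = -265/7*(-24) = 6360/7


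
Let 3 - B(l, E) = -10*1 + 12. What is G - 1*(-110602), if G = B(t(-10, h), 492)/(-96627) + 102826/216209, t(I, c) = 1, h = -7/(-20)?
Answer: 2310665669761579/20891627043 ≈ 1.1060e+5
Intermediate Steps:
h = 7/20 (h = -7*(-1/20) = 7/20 ≈ 0.35000)
B(l, E) = 1 (B(l, E) = 3 - (-10*1 + 12) = 3 - (-10 + 12) = 3 - 1*2 = 3 - 2 = 1)
G = 9935551693/20891627043 (G = 1/(-96627) + 102826/216209 = 1*(-1/96627) + 102826*(1/216209) = -1/96627 + 102826/216209 = 9935551693/20891627043 ≈ 0.47558)
G - 1*(-110602) = 9935551693/20891627043 - 1*(-110602) = 9935551693/20891627043 + 110602 = 2310665669761579/20891627043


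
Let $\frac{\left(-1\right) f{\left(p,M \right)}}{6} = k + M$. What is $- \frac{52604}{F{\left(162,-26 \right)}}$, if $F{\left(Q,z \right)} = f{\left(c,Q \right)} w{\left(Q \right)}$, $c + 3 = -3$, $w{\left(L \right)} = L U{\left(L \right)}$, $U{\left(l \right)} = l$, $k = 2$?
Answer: $\frac{13151}{6456024} \approx 0.002037$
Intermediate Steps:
$w{\left(L \right)} = L^{2}$ ($w{\left(L \right)} = L L = L^{2}$)
$c = -6$ ($c = -3 - 3 = -6$)
$f{\left(p,M \right)} = -12 - 6 M$ ($f{\left(p,M \right)} = - 6 \left(2 + M\right) = -12 - 6 M$)
$F{\left(Q,z \right)} = Q^{2} \left(-12 - 6 Q\right)$ ($F{\left(Q,z \right)} = \left(-12 - 6 Q\right) Q^{2} = Q^{2} \left(-12 - 6 Q\right)$)
$- \frac{52604}{F{\left(162,-26 \right)}} = - \frac{52604}{6 \cdot 162^{2} \left(-2 - 162\right)} = - \frac{52604}{6 \cdot 26244 \left(-2 - 162\right)} = - \frac{52604}{6 \cdot 26244 \left(-164\right)} = - \frac{52604}{-25824096} = \left(-52604\right) \left(- \frac{1}{25824096}\right) = \frac{13151}{6456024}$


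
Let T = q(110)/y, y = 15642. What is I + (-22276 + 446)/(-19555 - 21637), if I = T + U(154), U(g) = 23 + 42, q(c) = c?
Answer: 959707685/14643756 ≈ 65.537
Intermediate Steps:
U(g) = 65
T = 5/711 (T = 110/15642 = 110*(1/15642) = 5/711 ≈ 0.0070323)
I = 46220/711 (I = 5/711 + 65 = 46220/711 ≈ 65.007)
I + (-22276 + 446)/(-19555 - 21637) = 46220/711 + (-22276 + 446)/(-19555 - 21637) = 46220/711 - 21830/(-41192) = 46220/711 - 21830*(-1/41192) = 46220/711 + 10915/20596 = 959707685/14643756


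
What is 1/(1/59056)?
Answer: 59056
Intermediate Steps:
1/(1/59056) = 59056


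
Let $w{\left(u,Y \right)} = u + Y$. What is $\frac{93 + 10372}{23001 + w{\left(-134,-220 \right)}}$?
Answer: $\frac{10465}{22647} \approx 0.46209$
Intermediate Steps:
$w{\left(u,Y \right)} = Y + u$
$\frac{93 + 10372}{23001 + w{\left(-134,-220 \right)}} = \frac{93 + 10372}{23001 - 354} = \frac{10465}{23001 - 354} = \frac{10465}{22647}$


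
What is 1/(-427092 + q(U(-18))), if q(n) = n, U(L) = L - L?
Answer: -1/427092 ≈ -2.3414e-6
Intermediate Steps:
U(L) = 0
1/(-427092 + q(U(-18))) = 1/(-427092 + 0) = 1/(-427092) = -1/427092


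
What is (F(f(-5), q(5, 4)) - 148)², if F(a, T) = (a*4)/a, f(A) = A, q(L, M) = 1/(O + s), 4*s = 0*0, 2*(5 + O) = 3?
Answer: 20736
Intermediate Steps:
O = -7/2 (O = -5 + (½)*3 = -5 + 3/2 = -7/2 ≈ -3.5000)
s = 0 (s = (0*0)/4 = (¼)*0 = 0)
q(L, M) = -2/7 (q(L, M) = 1/(-7/2 + 0) = 1/(-7/2) = -2/7)
F(a, T) = 4 (F(a, T) = (4*a)/a = 4)
(F(f(-5), q(5, 4)) - 148)² = (4 - 148)² = (-144)² = 20736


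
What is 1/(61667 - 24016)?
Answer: 1/37651 ≈ 2.6560e-5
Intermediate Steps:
1/(61667 - 24016) = 1/37651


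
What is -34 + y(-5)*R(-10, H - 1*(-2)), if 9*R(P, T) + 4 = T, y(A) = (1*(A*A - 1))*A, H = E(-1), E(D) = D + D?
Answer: 58/3 ≈ 19.333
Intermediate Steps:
E(D) = 2*D
H = -2 (H = 2*(-1) = -2)
y(A) = A*(-1 + A²) (y(A) = (1*(A² - 1))*A = (1*(-1 + A²))*A = (-1 + A²)*A = A*(-1 + A²))
R(P, T) = -4/9 + T/9
-34 + y(-5)*R(-10, H - 1*(-2)) = -34 + ((-5)³ - 1*(-5))*(-4/9 + (-2 - 1*(-2))/9) = -34 + (-125 + 5)*(-4/9 + (-2 + 2)/9) = -34 - 120*(-4/9 + (⅑)*0) = -34 - 120*(-4/9 + 0) = -34 - 120*(-4/9) = -34 + 160/3 = 58/3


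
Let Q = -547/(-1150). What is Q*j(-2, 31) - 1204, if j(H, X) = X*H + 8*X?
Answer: -641429/575 ≈ -1115.5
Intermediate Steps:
j(H, X) = 8*X + H*X (j(H, X) = H*X + 8*X = 8*X + H*X)
Q = 547/1150 (Q = -547*(-1/1150) = 547/1150 ≈ 0.47565)
Q*j(-2, 31) - 1204 = 547*(31*(8 - 2))/1150 - 1204 = 547*(31*6)/1150 - 1204 = (547/1150)*186 - 1204 = 50871/575 - 1204 = -641429/575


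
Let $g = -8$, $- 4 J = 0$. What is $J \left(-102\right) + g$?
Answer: $-8$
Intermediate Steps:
$J = 0$ ($J = \left(- \frac{1}{4}\right) 0 = 0$)
$J \left(-102\right) + g = 0 \left(-102\right) - 8 = 0 - 8 = -8$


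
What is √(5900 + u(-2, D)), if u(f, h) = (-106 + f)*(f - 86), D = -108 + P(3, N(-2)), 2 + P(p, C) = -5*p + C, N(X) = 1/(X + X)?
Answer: 2*√3851 ≈ 124.11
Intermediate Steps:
N(X) = 1/(2*X)
P(p, C) = -2 + C - 5*p (P(p, C) = -2 + (-5*p + C) = -2 + (C - 5*p) = -2 + C - 5*p)
D = -501/4 (D = -108 + (-2 + (½)/(-2) - 5*3) = -108 + (-2 + (½)*(-½) - 15) = -108 + (-2 - ¼ - 15) = -108 - 69/4 = -501/4 ≈ -125.25)
u(f, h) = (-106 + f)*(-86 + f)
√(5900 + u(-2, D)) = √(5900 + (9116 + (-2)² - 192*(-2))) = √(5900 + (9116 + 4 + 384)) = √(5900 + 9504) = √15404 = 2*√3851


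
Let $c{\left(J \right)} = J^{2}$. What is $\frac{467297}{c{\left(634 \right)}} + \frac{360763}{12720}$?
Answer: $\frac{37738717567}{1278220080} \approx 29.524$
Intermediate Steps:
$\frac{467297}{c{\left(634 \right)}} + \frac{360763}{12720} = \frac{467297}{634^{2}} + \frac{360763}{12720} = \frac{467297}{401956} + 360763 \cdot \frac{1}{12720} = 467297 \cdot \frac{1}{401956} + \frac{360763}{12720} = \frac{467297}{401956} + \frac{360763}{12720} = \frac{37738717567}{1278220080}$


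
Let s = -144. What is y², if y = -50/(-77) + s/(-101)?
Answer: 260435044/60481729 ≈ 4.3060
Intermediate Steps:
y = 16138/7777 (y = -50/(-77) - 144/(-101) = -50*(-1/77) - 144*(-1/101) = 50/77 + 144/101 = 16138/7777 ≈ 2.0751)
y² = (16138/7777)² = 260435044/60481729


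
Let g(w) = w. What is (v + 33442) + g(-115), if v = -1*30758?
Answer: 2569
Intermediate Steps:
v = -30758
(v + 33442) + g(-115) = (-30758 + 33442) - 115 = 2684 - 115 = 2569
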